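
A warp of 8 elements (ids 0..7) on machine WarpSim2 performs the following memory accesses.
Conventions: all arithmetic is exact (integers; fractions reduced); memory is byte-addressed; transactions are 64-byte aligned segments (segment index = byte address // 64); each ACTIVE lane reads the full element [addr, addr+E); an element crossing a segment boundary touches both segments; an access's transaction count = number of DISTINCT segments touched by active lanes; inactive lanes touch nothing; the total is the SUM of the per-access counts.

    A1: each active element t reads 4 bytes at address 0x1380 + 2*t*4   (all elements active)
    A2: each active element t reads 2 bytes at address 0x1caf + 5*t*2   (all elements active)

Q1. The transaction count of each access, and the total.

A1: 1 transaction
A2: 2 transactions

Answer: 1,2; total 3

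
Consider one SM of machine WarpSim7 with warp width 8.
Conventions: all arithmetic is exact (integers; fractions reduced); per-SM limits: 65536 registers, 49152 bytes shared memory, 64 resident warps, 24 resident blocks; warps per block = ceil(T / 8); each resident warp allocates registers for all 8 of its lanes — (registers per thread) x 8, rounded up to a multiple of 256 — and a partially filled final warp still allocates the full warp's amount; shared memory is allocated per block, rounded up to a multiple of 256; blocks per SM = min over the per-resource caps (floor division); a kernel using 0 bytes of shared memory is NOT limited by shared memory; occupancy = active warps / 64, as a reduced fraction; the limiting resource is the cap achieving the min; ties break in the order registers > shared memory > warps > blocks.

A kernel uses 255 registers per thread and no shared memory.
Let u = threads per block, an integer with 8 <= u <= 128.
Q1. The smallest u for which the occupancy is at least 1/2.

Answer: u = 9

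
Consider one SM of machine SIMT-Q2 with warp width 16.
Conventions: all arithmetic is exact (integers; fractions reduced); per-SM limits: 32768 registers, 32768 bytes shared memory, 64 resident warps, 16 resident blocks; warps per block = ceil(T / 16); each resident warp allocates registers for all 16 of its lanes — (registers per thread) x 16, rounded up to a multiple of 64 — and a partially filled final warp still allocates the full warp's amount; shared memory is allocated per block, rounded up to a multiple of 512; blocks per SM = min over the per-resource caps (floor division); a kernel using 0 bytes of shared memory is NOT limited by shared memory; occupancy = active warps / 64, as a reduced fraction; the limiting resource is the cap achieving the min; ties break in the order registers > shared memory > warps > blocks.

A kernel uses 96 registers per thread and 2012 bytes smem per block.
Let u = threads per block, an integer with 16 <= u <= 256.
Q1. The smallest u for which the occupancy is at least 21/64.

Answer: u = 33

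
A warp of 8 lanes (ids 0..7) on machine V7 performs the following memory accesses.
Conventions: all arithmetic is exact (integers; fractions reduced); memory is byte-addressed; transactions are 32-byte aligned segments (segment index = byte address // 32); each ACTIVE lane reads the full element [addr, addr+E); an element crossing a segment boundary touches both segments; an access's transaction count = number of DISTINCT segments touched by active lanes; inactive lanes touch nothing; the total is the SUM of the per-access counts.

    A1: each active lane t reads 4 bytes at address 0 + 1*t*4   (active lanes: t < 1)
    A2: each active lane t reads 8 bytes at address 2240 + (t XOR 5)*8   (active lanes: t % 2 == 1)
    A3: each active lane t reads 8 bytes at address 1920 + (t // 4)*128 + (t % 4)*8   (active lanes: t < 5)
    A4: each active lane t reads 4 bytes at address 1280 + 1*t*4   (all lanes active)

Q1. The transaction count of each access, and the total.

A1: 1 transaction
A2: 2 transactions
A3: 2 transactions
A4: 1 transaction

Answer: 1,2,2,1; total 6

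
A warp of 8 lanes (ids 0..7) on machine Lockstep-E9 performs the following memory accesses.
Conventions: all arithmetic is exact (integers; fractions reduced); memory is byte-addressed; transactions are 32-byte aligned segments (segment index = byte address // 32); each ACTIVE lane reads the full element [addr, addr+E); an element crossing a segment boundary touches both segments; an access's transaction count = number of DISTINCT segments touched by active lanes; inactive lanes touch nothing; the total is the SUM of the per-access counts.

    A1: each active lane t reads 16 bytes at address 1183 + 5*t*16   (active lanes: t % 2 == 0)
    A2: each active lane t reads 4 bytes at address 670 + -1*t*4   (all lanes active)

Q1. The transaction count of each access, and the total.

A1: 8 transactions
A2: 2 transactions

Answer: 8,2; total 10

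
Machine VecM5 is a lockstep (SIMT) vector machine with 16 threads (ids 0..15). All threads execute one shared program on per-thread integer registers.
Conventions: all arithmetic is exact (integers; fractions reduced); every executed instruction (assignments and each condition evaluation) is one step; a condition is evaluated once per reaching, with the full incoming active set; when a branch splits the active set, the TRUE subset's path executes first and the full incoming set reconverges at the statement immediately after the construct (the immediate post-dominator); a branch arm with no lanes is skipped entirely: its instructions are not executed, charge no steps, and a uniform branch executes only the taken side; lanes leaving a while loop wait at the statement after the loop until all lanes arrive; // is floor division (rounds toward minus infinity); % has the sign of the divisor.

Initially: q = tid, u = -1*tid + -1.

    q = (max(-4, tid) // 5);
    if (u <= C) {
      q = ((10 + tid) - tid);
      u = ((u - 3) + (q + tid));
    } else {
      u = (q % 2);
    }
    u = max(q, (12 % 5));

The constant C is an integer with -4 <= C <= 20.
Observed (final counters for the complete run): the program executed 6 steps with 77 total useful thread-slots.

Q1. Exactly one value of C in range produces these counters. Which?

Answer: C = -4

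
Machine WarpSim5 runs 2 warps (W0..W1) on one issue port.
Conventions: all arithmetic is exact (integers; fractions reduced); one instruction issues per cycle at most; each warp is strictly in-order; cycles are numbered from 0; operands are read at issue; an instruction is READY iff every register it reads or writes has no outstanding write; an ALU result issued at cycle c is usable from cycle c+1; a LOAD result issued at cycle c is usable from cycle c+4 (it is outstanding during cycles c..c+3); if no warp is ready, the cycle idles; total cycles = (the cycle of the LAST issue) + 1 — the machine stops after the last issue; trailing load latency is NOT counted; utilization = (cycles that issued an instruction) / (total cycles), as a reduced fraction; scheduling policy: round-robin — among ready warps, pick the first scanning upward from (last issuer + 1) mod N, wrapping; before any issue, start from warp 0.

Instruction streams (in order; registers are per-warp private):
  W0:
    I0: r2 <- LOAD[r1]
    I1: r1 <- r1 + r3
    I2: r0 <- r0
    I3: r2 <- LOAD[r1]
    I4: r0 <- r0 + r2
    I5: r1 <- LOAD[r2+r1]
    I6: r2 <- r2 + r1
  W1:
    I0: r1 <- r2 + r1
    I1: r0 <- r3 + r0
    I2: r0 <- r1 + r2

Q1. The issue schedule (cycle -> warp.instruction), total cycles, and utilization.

cycle 0: W0.I0
cycle 1: W1.I0
cycle 2: W0.I1
cycle 3: W1.I1
cycle 4: W0.I2
cycle 5: W1.I2
cycle 6: W0.I3
cycle 7: idle
cycle 8: idle
cycle 9: idle
cycle 10: W0.I4
cycle 11: W0.I5
cycle 12: idle
cycle 13: idle
cycle 14: idle
cycle 15: W0.I6

Answer: 16 cycles, utilization 5/8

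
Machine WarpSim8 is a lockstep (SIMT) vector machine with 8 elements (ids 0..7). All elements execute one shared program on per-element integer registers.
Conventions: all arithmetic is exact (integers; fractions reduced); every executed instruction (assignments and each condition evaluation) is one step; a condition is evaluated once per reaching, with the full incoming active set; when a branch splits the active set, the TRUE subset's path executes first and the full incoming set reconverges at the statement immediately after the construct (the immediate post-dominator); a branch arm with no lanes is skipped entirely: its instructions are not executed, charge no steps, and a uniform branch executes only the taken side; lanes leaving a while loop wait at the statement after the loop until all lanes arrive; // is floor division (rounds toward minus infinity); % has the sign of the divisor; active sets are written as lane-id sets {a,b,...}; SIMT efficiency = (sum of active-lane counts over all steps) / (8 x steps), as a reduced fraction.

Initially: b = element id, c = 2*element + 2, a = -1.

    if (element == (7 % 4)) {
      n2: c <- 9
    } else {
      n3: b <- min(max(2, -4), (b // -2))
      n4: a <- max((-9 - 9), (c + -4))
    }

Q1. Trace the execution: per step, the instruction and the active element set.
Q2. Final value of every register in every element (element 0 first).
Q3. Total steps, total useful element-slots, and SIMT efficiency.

step 0: eval (element == (7 % 4))    {0,1,2,3,4,5,6,7}
step 1: c <- 9                       {3}
step 2: b <- min(max(2, -4), (b // -2)) {0,1,2,4,5,6,7}
step 3: a <- max((-9 - 9), (c + -4)) {0,1,2,4,5,6,7}

Answer: 4 steps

b: 0,-1,-1,3,-2,-3,-3,-4
c: 2,4,6,9,10,12,14,16
a: -2,0,2,-1,6,8,10,12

steps = 4; useful = 23; efficiency = 23/32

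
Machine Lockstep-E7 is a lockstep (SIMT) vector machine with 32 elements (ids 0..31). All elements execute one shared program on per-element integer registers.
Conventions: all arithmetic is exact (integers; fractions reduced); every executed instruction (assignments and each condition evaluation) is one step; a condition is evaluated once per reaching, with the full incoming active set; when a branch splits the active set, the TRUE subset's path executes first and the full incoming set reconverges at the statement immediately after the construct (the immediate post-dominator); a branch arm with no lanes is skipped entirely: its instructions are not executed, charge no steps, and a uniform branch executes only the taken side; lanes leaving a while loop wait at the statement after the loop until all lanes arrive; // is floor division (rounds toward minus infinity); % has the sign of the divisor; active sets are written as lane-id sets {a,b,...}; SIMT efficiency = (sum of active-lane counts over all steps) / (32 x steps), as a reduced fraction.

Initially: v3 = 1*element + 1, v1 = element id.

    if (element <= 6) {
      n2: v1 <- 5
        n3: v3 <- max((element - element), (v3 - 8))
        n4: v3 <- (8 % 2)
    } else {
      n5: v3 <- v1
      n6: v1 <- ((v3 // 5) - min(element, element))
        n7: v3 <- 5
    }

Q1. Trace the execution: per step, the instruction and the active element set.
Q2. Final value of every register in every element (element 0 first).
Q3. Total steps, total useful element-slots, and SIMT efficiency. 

step 0: eval (element <= 6)          {0,1,2,3,4,5,6,7,8,9,10,11,12,13,14,15,16,17,18,19,20,21,22,23,24,25,26,27,28,29,30,31}
step 1: v1 <- 5                      {0,1,2,3,4,5,6}
step 2: v3 <- max((element - element), (v3 - 8)) {0,1,2,3,4,5,6}
step 3: v3 <- (8 % 2)                {0,1,2,3,4,5,6}
step 4: v3 <- v1                     {7,8,9,10,11,12,13,14,15,16,17,18,19,20,21,22,23,24,25,26,27,28,29,30,31}
step 5: v1 <- ((v3 // 5) - min(element, element)) {7,8,9,10,11,12,13,14,15,16,17,18,19,20,21,22,23,24,25,26,27,28,29,30,31}
step 6: v3 <- 5                      {7,8,9,10,11,12,13,14,15,16,17,18,19,20,21,22,23,24,25,26,27,28,29,30,31}

Answer: 7 steps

v3: 0,0,0,0,0,0,0,5,5,5,5,5,5,5,5,5,5,5,5,5,5,5,5,5,5,5,5,5,5,5,5,5
v1: 5,5,5,5,5,5,5,-6,-7,-8,-8,-9,-10,-11,-12,-12,-13,-14,-15,-16,-16,-17,-18,-19,-20,-20,-21,-22,-23,-24,-24,-25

steps = 7; useful = 128; efficiency = 128/224 = 4/7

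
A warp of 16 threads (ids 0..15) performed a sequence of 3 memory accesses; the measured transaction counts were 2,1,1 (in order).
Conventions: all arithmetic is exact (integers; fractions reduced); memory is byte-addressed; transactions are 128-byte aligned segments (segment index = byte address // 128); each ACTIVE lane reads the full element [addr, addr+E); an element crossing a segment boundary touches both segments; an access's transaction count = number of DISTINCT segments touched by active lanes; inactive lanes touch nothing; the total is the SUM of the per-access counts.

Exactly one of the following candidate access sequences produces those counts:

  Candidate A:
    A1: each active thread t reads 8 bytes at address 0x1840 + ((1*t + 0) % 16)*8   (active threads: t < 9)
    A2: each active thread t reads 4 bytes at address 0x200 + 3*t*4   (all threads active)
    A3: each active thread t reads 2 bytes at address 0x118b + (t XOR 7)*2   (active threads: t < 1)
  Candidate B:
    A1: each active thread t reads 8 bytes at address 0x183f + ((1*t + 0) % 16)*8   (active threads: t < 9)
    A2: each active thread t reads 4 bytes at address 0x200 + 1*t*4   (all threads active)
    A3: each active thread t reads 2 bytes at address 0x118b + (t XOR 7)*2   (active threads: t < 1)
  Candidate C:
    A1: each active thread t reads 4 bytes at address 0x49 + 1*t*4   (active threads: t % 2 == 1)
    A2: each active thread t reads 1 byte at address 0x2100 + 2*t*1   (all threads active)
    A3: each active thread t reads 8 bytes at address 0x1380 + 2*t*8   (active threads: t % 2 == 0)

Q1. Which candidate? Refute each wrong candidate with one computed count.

A: A2 gives 2 transactions, not 1
C: A3 gives 2 transactions, not 1
B: all counts match (2,1,1)

Answer: B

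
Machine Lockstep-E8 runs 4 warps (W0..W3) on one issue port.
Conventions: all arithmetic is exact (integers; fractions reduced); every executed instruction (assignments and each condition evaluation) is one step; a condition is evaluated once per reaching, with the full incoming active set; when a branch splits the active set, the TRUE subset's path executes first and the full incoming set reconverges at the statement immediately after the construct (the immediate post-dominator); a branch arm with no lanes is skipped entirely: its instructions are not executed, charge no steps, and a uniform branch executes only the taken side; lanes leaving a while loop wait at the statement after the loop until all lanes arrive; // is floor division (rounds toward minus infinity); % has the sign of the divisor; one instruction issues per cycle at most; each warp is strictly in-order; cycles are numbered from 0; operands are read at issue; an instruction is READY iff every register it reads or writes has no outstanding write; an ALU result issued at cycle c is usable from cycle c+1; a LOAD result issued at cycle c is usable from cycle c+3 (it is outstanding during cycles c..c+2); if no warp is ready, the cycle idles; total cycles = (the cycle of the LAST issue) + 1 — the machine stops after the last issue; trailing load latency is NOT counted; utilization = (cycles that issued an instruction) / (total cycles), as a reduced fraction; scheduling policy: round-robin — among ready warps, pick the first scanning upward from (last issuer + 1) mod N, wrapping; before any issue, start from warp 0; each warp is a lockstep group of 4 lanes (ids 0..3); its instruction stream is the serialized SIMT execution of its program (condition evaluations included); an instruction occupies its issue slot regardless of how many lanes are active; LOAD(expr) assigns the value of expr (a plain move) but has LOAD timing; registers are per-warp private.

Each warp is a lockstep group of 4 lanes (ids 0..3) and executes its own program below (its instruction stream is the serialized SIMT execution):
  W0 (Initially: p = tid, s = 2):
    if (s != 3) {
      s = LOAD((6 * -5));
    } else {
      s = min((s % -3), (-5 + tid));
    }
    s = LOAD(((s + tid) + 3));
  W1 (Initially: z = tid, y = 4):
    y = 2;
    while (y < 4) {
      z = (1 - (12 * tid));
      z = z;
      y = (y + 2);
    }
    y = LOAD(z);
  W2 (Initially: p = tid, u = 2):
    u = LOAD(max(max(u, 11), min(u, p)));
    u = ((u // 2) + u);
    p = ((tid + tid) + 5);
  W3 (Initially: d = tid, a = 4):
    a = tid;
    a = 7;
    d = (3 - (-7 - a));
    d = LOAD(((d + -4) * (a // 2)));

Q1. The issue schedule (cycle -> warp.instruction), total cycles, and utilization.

cycle 0: W0.I0
cycle 1: W1.I0
cycle 2: W2.I0
cycle 3: W3.I0
cycle 4: W0.I1
cycle 5: W1.I1
cycle 6: W2.I1
cycle 7: W3.I1
cycle 8: W0.I2
cycle 9: W1.I2
cycle 10: W2.I2
cycle 11: W3.I2
cycle 12: W1.I3
cycle 13: W3.I3
cycle 14: W1.I4
cycle 15: W1.I5
cycle 16: W1.I6

Answer: 17 cycles, utilization 1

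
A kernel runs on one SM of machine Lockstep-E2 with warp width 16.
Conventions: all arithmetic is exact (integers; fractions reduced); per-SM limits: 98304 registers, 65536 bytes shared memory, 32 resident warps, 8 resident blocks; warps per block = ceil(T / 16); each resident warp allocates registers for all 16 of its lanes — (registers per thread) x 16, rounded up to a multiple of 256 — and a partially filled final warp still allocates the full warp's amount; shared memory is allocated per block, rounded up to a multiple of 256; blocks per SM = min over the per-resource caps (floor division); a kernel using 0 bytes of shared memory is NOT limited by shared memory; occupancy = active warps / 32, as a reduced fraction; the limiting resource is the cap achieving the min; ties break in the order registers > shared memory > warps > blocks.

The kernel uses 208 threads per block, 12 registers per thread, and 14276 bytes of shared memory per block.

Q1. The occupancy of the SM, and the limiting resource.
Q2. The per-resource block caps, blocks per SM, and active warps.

Answer: occupancy 13/16, limited by warps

registers: 29 blocks
shared memory: 4 blocks
warps: 2 blocks
blocks: 8 blocks

Answer: 2 blocks, 26 active warps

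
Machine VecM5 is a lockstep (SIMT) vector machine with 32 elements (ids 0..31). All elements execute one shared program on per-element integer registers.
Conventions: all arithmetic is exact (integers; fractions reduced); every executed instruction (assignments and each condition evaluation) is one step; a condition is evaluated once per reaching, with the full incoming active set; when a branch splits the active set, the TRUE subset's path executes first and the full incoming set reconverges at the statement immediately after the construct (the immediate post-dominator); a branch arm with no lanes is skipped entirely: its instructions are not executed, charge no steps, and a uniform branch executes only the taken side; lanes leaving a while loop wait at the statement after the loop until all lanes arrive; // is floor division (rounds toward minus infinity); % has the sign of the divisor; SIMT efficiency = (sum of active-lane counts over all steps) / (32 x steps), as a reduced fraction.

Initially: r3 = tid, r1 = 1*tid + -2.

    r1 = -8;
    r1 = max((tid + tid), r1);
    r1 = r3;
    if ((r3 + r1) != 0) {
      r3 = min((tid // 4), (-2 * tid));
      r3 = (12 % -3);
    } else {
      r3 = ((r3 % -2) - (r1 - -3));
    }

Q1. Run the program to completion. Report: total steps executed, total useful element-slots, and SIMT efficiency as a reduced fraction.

Answer: 7 steps, 191 useful, 191/224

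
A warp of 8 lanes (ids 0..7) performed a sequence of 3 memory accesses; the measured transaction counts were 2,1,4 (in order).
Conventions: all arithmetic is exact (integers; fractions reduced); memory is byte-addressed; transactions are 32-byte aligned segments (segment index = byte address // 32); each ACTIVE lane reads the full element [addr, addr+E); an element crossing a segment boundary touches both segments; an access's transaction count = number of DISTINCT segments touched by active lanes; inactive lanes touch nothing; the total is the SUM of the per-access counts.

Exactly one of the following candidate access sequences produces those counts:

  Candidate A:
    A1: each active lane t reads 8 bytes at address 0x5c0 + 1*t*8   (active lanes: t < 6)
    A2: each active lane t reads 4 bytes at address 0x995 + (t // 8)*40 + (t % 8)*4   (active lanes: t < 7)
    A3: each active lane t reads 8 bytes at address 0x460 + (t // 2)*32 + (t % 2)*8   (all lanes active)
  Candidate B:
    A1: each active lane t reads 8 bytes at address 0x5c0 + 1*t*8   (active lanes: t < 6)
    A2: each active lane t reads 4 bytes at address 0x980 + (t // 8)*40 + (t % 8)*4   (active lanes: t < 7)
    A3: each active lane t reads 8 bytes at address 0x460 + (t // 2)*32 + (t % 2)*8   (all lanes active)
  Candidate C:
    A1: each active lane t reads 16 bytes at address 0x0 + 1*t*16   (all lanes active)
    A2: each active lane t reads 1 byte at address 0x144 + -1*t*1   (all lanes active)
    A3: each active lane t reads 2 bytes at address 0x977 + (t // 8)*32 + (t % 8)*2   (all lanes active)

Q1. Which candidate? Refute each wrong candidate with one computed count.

A: A2 gives 2 transactions, not 1
C: A1 gives 4 transactions, not 2
B: all counts match (2,1,4)

Answer: B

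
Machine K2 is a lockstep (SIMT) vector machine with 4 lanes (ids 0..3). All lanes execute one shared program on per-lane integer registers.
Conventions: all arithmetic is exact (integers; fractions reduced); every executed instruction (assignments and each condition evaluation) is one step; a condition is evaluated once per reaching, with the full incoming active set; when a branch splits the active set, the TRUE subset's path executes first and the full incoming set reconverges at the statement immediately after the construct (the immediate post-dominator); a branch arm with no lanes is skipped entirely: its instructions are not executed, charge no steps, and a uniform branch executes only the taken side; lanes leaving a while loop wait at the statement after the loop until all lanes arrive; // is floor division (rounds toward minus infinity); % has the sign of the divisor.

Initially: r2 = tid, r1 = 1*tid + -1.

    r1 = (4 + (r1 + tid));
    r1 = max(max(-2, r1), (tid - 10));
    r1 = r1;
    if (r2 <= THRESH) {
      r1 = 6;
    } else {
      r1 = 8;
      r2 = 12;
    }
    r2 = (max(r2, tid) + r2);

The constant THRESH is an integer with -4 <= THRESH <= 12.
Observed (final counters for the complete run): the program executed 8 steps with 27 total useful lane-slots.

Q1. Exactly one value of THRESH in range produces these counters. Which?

Answer: THRESH = 0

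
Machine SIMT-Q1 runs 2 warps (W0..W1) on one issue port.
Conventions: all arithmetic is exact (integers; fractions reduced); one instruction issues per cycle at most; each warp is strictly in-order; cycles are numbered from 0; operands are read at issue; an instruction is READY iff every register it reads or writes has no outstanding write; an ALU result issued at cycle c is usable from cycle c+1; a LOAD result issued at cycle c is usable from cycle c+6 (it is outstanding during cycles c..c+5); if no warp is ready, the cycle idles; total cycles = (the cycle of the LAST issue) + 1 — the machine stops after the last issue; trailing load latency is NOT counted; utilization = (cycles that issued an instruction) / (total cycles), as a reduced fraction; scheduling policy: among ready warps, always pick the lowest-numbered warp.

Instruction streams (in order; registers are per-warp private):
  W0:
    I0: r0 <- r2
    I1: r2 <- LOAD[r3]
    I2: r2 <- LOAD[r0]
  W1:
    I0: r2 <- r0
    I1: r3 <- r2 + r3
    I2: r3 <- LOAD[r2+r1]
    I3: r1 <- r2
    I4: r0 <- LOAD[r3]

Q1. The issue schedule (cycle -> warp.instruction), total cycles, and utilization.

cycle 0: W0.I0
cycle 1: W0.I1
cycle 2: W1.I0
cycle 3: W1.I1
cycle 4: W1.I2
cycle 5: W1.I3
cycle 6: idle
cycle 7: W0.I2
cycle 8: idle
cycle 9: idle
cycle 10: W1.I4

Answer: 11 cycles, utilization 8/11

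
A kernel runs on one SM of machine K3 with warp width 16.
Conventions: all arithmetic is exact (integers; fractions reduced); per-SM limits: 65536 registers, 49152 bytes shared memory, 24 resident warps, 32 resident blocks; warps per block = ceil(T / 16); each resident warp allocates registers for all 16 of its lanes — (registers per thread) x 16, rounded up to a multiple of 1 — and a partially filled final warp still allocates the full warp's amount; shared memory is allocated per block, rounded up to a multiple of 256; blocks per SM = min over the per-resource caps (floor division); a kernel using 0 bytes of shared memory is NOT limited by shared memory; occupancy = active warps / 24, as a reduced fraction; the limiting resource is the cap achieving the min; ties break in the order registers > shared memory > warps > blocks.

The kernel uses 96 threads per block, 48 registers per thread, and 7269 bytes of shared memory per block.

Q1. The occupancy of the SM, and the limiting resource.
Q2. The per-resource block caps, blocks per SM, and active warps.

Answer: occupancy 1, limited by warps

registers: 14 blocks
shared memory: 6 blocks
warps: 4 blocks
blocks: 32 blocks

Answer: 4 blocks, 24 active warps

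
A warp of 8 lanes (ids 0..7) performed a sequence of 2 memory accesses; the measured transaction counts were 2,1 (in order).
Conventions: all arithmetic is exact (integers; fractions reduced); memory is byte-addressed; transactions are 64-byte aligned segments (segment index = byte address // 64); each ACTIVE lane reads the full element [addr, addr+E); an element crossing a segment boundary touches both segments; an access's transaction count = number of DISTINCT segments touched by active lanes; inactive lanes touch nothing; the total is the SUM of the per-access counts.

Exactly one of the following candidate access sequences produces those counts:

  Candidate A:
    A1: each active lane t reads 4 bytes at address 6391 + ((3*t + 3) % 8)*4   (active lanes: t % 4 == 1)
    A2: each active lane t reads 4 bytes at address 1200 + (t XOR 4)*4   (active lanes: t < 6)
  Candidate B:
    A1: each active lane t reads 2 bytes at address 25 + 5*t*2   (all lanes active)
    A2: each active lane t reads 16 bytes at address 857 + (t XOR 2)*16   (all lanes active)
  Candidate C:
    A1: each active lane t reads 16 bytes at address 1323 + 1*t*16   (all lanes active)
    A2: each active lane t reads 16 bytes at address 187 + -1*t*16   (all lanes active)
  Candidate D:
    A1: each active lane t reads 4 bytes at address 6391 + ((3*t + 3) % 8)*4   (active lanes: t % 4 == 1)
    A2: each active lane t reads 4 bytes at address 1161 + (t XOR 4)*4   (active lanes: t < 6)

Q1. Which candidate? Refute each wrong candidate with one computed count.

A: A2 gives 2 transactions, not 1
B: A2 gives 3 transactions, not 1
C: A1 gives 3 transactions, not 2
D: all counts match (2,1)

Answer: D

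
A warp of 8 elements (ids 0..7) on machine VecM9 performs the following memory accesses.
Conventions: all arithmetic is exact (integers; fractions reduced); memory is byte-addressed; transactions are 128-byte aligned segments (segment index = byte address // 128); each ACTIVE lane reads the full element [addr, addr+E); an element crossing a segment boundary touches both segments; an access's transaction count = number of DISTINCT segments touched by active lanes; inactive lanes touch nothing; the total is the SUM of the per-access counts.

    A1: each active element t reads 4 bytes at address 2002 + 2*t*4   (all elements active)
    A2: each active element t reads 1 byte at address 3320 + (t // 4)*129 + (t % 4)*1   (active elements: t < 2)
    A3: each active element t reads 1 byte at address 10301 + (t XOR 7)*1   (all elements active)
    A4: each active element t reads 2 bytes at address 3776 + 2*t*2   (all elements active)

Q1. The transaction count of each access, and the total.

A1: 2 transactions
A2: 1 transaction
A3: 1 transaction
A4: 1 transaction

Answer: 2,1,1,1; total 5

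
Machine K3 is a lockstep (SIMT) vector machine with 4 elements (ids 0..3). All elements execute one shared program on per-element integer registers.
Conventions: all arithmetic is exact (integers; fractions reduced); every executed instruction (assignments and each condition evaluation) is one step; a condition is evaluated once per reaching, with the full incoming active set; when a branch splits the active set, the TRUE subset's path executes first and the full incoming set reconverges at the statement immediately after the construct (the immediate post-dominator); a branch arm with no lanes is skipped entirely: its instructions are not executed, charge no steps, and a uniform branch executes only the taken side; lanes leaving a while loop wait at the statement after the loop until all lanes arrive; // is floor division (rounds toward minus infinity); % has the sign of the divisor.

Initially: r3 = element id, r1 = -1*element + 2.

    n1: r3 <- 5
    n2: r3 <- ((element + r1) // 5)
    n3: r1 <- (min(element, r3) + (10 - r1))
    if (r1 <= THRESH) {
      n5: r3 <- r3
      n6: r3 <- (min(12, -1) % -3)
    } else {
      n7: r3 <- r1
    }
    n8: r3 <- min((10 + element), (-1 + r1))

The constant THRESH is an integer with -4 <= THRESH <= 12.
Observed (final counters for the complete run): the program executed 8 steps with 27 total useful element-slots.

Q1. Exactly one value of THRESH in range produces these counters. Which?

Answer: THRESH = 10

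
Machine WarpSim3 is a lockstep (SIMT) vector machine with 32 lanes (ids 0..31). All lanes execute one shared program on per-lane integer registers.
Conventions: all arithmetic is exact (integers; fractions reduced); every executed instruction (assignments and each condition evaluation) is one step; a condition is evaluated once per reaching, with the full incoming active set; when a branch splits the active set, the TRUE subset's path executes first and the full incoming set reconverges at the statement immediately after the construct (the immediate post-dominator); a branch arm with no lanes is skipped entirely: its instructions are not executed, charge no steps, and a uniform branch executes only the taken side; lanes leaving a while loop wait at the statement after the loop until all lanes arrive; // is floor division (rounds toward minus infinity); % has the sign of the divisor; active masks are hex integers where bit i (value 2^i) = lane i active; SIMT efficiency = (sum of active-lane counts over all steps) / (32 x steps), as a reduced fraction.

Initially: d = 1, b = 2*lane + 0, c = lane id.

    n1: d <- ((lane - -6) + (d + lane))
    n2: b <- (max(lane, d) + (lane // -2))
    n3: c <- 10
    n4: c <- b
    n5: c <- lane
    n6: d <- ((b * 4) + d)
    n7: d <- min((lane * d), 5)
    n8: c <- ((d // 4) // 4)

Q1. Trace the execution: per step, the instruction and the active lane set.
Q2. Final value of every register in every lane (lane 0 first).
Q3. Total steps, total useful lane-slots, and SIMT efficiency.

step 0: d <- ((lane - -6) + (d + lane)) 0xffffffff
step 1: b <- (max(lane, d) + (lane // -2)) 0xffffffff
step 2: c <- 10                      0xffffffff
step 3: c <- b                       0xffffffff
step 4: c <- lane                    0xffffffff
step 5: d <- ((b * 4) + d)           0xffffffff
step 6: d <- min((lane * d), 5)      0xffffffff
step 7: c <- ((d // 4) // 4)         0xffffffff

Answer: 8 steps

d: 0,5,5,5,5,5,5,5,5,5,5,5,5,5,5,5,5,5,5,5,5,5,5,5,5,5,5,5,5,5,5,5
b: 7,8,10,11,13,14,16,17,19,20,22,23,25,26,28,29,31,32,34,35,37,38,40,41,43,44,46,47,49,50,52,53
c: 0,0,0,0,0,0,0,0,0,0,0,0,0,0,0,0,0,0,0,0,0,0,0,0,0,0,0,0,0,0,0,0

steps = 8; useful = 256; efficiency = 256/256 = 1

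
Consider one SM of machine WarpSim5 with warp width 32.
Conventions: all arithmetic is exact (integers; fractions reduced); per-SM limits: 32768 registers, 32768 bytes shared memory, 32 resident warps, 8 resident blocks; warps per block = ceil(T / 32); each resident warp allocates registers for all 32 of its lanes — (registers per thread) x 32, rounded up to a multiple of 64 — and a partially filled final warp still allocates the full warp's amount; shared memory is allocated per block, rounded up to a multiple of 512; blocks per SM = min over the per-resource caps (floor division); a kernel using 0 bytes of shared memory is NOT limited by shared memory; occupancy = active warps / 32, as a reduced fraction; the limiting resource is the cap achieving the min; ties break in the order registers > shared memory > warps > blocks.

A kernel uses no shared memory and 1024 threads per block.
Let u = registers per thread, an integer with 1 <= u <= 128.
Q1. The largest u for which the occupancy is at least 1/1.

Answer: u = 32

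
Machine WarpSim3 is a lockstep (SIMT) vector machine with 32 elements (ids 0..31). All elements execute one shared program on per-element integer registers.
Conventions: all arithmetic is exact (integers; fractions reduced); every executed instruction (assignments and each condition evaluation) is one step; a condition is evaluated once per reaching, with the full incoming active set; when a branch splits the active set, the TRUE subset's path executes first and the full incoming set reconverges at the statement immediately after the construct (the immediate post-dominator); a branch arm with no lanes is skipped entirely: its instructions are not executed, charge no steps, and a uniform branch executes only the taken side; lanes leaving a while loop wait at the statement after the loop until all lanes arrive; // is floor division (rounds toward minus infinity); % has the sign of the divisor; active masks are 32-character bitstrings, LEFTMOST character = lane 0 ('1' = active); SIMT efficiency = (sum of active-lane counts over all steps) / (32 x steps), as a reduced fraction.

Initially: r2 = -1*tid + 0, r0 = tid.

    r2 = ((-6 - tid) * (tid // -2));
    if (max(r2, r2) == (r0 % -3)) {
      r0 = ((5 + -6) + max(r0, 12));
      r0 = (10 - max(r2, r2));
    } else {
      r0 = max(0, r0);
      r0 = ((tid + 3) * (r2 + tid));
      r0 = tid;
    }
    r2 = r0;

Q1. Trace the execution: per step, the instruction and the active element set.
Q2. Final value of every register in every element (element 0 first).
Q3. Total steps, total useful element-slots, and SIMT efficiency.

step 0: r2 <- ((-6 - tid) * (tid // -2)) 11111111111111111111111111111111
step 1: eval (max(r2, r2) == (r0 % -3)) 11111111111111111111111111111111
step 2: r0 <- ((5 + -6) + max(r0, 12)) 10000000000000000000000000000000
step 3: r0 <- (10 - max(r2, r2))     10000000000000000000000000000000
step 4: r0 <- max(0, r0)             01111111111111111111111111111111
step 5: r0 <- ((tid + 3) * (r2 + tid)) 01111111111111111111111111111111
step 6: r0 <- tid                    01111111111111111111111111111111
step 7: r2 <- r0                     11111111111111111111111111111111

Answer: 8 steps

r2: 10,1,2,3,4,5,6,7,8,9,10,11,12,13,14,15,16,17,18,19,20,21,22,23,24,25,26,27,28,29,30,31
r0: 10,1,2,3,4,5,6,7,8,9,10,11,12,13,14,15,16,17,18,19,20,21,22,23,24,25,26,27,28,29,30,31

steps = 8; useful = 191; efficiency = 191/256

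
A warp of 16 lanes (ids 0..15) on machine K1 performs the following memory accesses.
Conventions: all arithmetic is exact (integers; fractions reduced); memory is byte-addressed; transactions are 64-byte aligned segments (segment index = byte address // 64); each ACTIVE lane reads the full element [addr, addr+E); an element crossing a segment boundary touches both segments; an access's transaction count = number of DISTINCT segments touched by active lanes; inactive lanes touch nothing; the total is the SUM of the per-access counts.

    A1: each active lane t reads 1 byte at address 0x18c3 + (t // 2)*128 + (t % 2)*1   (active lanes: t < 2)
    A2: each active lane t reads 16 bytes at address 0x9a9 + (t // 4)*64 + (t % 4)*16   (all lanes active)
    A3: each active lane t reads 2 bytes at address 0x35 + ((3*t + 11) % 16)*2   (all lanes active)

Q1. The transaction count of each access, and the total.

A1: 1 transaction
A2: 5 transactions
A3: 2 transactions

Answer: 1,5,2; total 8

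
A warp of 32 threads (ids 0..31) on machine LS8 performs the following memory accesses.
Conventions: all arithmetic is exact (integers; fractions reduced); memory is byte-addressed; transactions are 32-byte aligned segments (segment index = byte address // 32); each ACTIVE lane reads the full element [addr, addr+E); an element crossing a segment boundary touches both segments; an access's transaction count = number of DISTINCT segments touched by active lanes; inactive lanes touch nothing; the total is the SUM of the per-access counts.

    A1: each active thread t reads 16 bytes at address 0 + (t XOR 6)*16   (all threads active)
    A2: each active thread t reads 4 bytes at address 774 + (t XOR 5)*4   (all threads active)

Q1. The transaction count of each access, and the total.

A1: 16 transactions
A2: 5 transactions

Answer: 16,5; total 21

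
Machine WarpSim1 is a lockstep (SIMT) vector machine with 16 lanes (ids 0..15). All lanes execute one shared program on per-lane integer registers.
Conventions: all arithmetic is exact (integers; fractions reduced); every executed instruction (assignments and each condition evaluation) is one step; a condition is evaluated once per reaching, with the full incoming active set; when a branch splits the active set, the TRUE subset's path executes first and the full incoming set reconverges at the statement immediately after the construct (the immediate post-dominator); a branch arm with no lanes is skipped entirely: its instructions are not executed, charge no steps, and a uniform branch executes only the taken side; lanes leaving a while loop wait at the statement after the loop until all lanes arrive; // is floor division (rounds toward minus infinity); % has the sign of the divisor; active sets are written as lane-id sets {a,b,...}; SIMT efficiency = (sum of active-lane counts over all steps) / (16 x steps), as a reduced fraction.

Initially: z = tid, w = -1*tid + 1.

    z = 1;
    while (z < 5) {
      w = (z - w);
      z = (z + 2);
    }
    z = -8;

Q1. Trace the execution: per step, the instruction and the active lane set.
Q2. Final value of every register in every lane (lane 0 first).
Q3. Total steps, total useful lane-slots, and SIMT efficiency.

step 0: z <- 1                       {0,1,2,3,4,5,6,7,8,9,10,11,12,13,14,15}
step 1: eval (z < 5)                 {0,1,2,3,4,5,6,7,8,9,10,11,12,13,14,15}
step 2: w <- (z - w)                 {0,1,2,3,4,5,6,7,8,9,10,11,12,13,14,15}
step 3: z <- (z + 2)                 {0,1,2,3,4,5,6,7,8,9,10,11,12,13,14,15}
step 4: eval (z < 5)                 {0,1,2,3,4,5,6,7,8,9,10,11,12,13,14,15}
step 5: w <- (z - w)                 {0,1,2,3,4,5,6,7,8,9,10,11,12,13,14,15}
step 6: z <- (z + 2)                 {0,1,2,3,4,5,6,7,8,9,10,11,12,13,14,15}
step 7: eval (z < 5)                 {0,1,2,3,4,5,6,7,8,9,10,11,12,13,14,15}
step 8: z <- -8                      {0,1,2,3,4,5,6,7,8,9,10,11,12,13,14,15}

Answer: 9 steps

z: -8,-8,-8,-8,-8,-8,-8,-8,-8,-8,-8,-8,-8,-8,-8,-8
w: 3,2,1,0,-1,-2,-3,-4,-5,-6,-7,-8,-9,-10,-11,-12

steps = 9; useful = 144; efficiency = 144/144 = 1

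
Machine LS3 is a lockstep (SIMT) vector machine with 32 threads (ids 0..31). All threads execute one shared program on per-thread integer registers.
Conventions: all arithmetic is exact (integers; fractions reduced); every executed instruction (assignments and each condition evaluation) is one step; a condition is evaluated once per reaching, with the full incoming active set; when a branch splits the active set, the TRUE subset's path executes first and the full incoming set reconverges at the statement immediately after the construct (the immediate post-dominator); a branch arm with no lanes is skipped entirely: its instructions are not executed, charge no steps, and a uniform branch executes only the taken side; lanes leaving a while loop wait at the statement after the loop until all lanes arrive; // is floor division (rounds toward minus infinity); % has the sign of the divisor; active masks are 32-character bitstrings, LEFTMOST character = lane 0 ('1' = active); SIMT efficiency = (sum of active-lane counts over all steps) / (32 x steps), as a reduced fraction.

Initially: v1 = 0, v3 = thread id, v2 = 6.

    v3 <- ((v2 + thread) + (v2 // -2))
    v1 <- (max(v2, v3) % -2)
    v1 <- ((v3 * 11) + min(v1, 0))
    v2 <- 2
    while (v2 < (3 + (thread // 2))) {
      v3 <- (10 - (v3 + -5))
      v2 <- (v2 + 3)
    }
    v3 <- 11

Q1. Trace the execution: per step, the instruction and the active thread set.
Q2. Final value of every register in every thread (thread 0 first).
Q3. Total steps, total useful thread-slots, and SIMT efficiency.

step 0: v3 <- ((v2 + thread) + (v2 // -2)) 11111111111111111111111111111111
step 1: v1 <- (max(v2, v3) % -2)     11111111111111111111111111111111
step 2: v1 <- ((v3 * 11) + min(v1, 0)) 11111111111111111111111111111111
step 3: v2 <- 2                      11111111111111111111111111111111
step 4: eval (v2 < (3 + (thread // 2))) 11111111111111111111111111111111
step 5: v3 <- (10 - (v3 + -5))       11111111111111111111111111111111
step 6: v2 <- (v2 + 3)               11111111111111111111111111111111
step 7: eval (v2 < (3 + (thread // 2))) 11111111111111111111111111111111
step 8: v3 <- (10 - (v3 + -5))       00000011111111111111111111111111
step 9: v2 <- (v2 + 3)               00000011111111111111111111111111
step 10: eval (v2 < (3 + (thread // 2))) 00000011111111111111111111111111
step 11: v3 <- (10 - (v3 + -5))       00000000000011111111111111111111
step 12: v2 <- (v2 + 3)               00000000000011111111111111111111
step 13: eval (v2 < (3 + (thread // 2))) 00000000000011111111111111111111
step 14: v3 <- (10 - (v3 + -5))       00000000000000000011111111111111
step 15: v2 <- (v2 + 3)               00000000000000000011111111111111
step 16: eval (v2 < (3 + (thread // 2))) 00000000000000000011111111111111
step 17: v3 <- (10 - (v3 + -5))       00000000000000000000000011111111
step 18: v2 <- (v2 + 3)               00000000000000000000000011111111
step 19: eval (v2 < (3 + (thread // 2))) 00000000000000000000000011111111
step 20: v3 <- (10 - (v3 + -5))       00000000000000000000000000000011
step 21: v2 <- (v2 + 3)               00000000000000000000000000000011
step 22: eval (v2 < (3 + (thread // 2))) 00000000000000000000000000000011
step 23: v3 <- 11                     11111111111111111111111111111111

Answer: 24 steps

v1: 33,44,55,66,76,88,98,110,120,132,142,154,164,176,186,198,208,220,230,242,252,264,274,286,296,308,318,330,340,352,362,374
v3: 11,11,11,11,11,11,11,11,11,11,11,11,11,11,11,11,11,11,11,11,11,11,11,11,11,11,11,11,11,11,11,11
v2: 5,5,5,5,5,5,8,8,8,8,8,8,11,11,11,11,11,11,14,14,14,14,14,14,17,17,17,17,17,17,20,20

steps = 24; useful = 498; efficiency = 498/768 = 83/128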